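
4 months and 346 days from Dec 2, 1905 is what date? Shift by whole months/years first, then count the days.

Counting forward 4 months and 346 days from December 2, 1905: first the month/year part, then the days.
month 12 + 4 = 16, which is month 4 of year 1906 → April 1906.
Day 2 is valid in April, giving April 2, 1906.
Now add 346 days from April 2, 1906.
April has 30 days, so 30 − 2 = 28 days remain after April 2, 1906; 346 − 28 = 318 left.
May 1906 has 31 days: 318 − 31 = 287 left.
June 1906 has 30 days: 287 − 30 = 257 left.
July 1906 has 31 days: 257 − 31 = 226 left.
August 1906 has 31 days: 226 − 31 = 195 left.
September 1906 has 30 days: 195 − 30 = 165 left.
October 1906 has 31 days: 165 − 31 = 134 left.
November 1906 has 30 days: 134 − 30 = 104 left.
December 1906 has 31 days: 104 − 31 = 73 left.
January 1907 has 31 days: 73 − 31 = 42 left.
February 1907 has 28 days (1907 is not a leap year): 42 − 28 = 14 left.
14 days into March 1907 → March 14, 1907.

March 14, 1907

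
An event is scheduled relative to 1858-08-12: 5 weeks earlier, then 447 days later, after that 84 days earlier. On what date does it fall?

Going back 5 weeks (= 35 days) from August 12, 1858:
Going back 12 days from August 12, 1858 reaches the end of the previous month; 35 − 12 = 23 left.
July 1858 has 31 days; 31 − 23 = 8 → July 8, 1858.
Counting forward 447 days from July 8, 1858:
July has 31 days, so 31 − 8 = 23 days remain after July 8, 1858; 447 − 23 = 424 left.
August 1858 has 31 days: 424 − 31 = 393 left.
September 1858 has 30 days: 393 − 30 = 363 left.
October 1858 has 31 days: 363 − 31 = 332 left.
November 1858 has 30 days: 332 − 30 = 302 left.
December 1858 has 31 days: 302 − 31 = 271 left.
January 1859 has 31 days: 271 − 31 = 240 left.
February 1859 has 28 days (1859 is not a leap year): 240 − 28 = 212 left.
March 1859 has 31 days: 212 − 31 = 181 left.
April 1859 has 30 days: 181 − 30 = 151 left.
May 1859 has 31 days: 151 − 31 = 120 left.
June 1859 has 30 days: 120 − 30 = 90 left.
July 1859 has 31 days: 90 − 31 = 59 left.
August 1859 has 31 days: 59 − 31 = 28 left.
28 days into September 1859 → September 28, 1859.
Going back 84 days from September 28, 1859:
Going back 28 days from September 28, 1859 reaches the end of the previous month; 84 − 28 = 56 left.
August 1859 has 31 days: 56 − 31 = 25 left.
July 1859 has 31 days; 31 − 25 = 6 → July 6, 1859.

July 6, 1859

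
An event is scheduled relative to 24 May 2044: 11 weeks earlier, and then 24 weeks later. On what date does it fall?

Counting back 11 weeks (= 77 days) from May 24, 2044:
Going back 24 days from May 24, 2044 reaches the end of the previous month; 77 − 24 = 53 left.
April 2044 has 30 days: 53 − 30 = 23 left.
March 2044 has 31 days; 31 − 23 = 8 → March 8, 2044.
Advancing 24 weeks (= 168 days) from March 8, 2044:
March has 31 days, so 31 − 8 = 23 days remain after March 8, 2044; 168 − 23 = 145 left.
April 2044 has 30 days: 145 − 30 = 115 left.
May 2044 has 31 days: 115 − 31 = 84 left.
June 2044 has 30 days: 84 − 30 = 54 left.
July 2044 has 31 days: 54 − 31 = 23 left.
23 days into August 2044 → August 23, 2044.

August 23, 2044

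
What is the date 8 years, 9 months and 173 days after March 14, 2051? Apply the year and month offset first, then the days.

June 4, 2060

Adding 8 years, 9 months and 173 days from March 14, 2051: first the month/year part, then the days.
+8 years → 2059; month 3 + 9 = 12 → December 2059.
Day 14 is valid in December, giving December 14, 2059.
Now add 173 days from December 14, 2059.
December has 31 days, so 31 − 14 = 17 days remain after December 14, 2059; 173 − 17 = 156 left.
January 2060 has 31 days: 156 − 31 = 125 left.
February 2060 has 29 days (2060 is a leap year): 125 − 29 = 96 left.
March 2060 has 31 days: 96 − 31 = 65 left.
April 2060 has 30 days: 65 − 30 = 35 left.
May 2060 has 31 days: 35 − 31 = 4 left.
4 days into June 2060 → June 4, 2060.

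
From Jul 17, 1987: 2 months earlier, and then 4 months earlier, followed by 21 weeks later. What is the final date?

June 13, 1987

Counting back 2 months from July 17, 1987:
month 7 − 2 = 5 → May 1987.
Day 17 is valid in May, giving May 17, 1987.
Going back 4 months from May 17, 1987:
month 5 − 4 = 1 → January 1987.
Day 17 is valid in January, giving January 17, 1987.
Advancing 21 weeks (= 147 days) from January 17, 1987:
January has 31 days, so 31 − 17 = 14 days remain after January 17, 1987; 147 − 14 = 133 left.
February 1987 has 28 days (1987 is not a leap year): 133 − 28 = 105 left.
March 1987 has 31 days: 105 − 31 = 74 left.
April 1987 has 30 days: 74 − 30 = 44 left.
May 1987 has 31 days: 44 − 31 = 13 left.
13 days into June 1987 → June 13, 1987.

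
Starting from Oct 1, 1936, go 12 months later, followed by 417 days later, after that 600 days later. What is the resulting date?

July 14, 1940

Advancing 12 months from October 1, 1936:
month 10 + 12 = 22, which is month 10 of year 1937 → October 1937.
Day 1 is valid in October, giving October 1, 1937.
Adding 417 days from October 1, 1937:
October has 31 days, so 31 − 1 = 30 days remain after October 1, 1937; 417 − 30 = 387 left.
November 1937 has 30 days: 387 − 30 = 357 left.
December 1937 has 31 days: 357 − 31 = 326 left.
January 1938 has 31 days: 326 − 31 = 295 left.
February 1938 has 28 days (1938 is not a leap year): 295 − 28 = 267 left.
March 1938 has 31 days: 267 − 31 = 236 left.
April 1938 has 30 days: 236 − 30 = 206 left.
May 1938 has 31 days: 206 − 31 = 175 left.
June 1938 has 30 days: 175 − 30 = 145 left.
July 1938 has 31 days: 145 − 31 = 114 left.
August 1938 has 31 days: 114 − 31 = 83 left.
September 1938 has 30 days: 83 − 30 = 53 left.
October 1938 has 31 days: 53 − 31 = 22 left.
22 days into November 1938 → November 22, 1938.
Adding 600 days from November 22, 1938:
November has 30 days, so 30 − 22 = 8 days remain after November 22, 1938; 600 − 8 = 592 left.
December 1938 has 31 days: 592 − 31 = 561 left.
January 1939 has 31 days: 561 − 31 = 530 left.
February 1939 has 28 days (1939 is not a leap year): 530 − 28 = 502 left.
March 1939 has 31 days: 502 − 31 = 471 left.
April 1939 has 30 days: 471 − 30 = 441 left.
May 1939 has 31 days: 441 − 31 = 410 left.
June 1939 has 30 days: 410 − 30 = 380 left.
July 1939 has 31 days: 380 − 31 = 349 left.
August 1939 has 31 days: 349 − 31 = 318 left.
September 1939 has 30 days: 318 − 30 = 288 left.
October 1939 has 31 days: 288 − 31 = 257 left.
November 1939 has 30 days: 257 − 30 = 227 left.
December 1939 has 31 days: 227 − 31 = 196 left.
January 1940 has 31 days: 196 − 31 = 165 left.
February 1940 has 29 days (1940 is a leap year): 165 − 29 = 136 left.
March 1940 has 31 days: 136 − 31 = 105 left.
April 1940 has 30 days: 105 − 30 = 75 left.
May 1940 has 31 days: 75 − 31 = 44 left.
June 1940 has 30 days: 44 − 30 = 14 left.
14 days into July 1940 → July 14, 1940.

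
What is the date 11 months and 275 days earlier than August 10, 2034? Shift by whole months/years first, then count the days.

Going back 11 months and 275 days from August 10, 2034: first the month/year part, then the days.
month 8 − 11 = -3, which is month 9 of year 2033 → September 2033.
Day 10 is valid in September, giving September 10, 2033.
Now subtract 275 days from September 10, 2033.
Going back 10 days from September 10, 2033 reaches the end of the previous month; 275 − 10 = 265 left.
August 2033 has 31 days: 265 − 31 = 234 left.
July 2033 has 31 days: 234 − 31 = 203 left.
June 2033 has 30 days: 203 − 30 = 173 left.
May 2033 has 31 days: 173 − 31 = 142 left.
April 2033 has 30 days: 142 − 30 = 112 left.
March 2033 has 31 days: 112 − 31 = 81 left.
February 2033 has 28 days (2033 is not a leap year): 81 − 28 = 53 left.
January 2033 has 31 days: 53 − 31 = 22 left.
December 2032 has 31 days; 31 − 22 = 9 → December 9, 2032.

December 9, 2032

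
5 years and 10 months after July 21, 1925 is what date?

Adding 5 years and 10 months from July 21, 1925.
+5 years → 1930; month 7 + 10 = 17, which is month 5 of year 1931 → May 1931.
Day 21 is valid in May, giving May 21, 1931.

May 21, 1931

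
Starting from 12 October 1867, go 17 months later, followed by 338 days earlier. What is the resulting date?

April 8, 1868

Advancing 17 months from October 12, 1867:
month 10 + 17 = 27, which is month 3 of year 1869 → March 1869.
Day 12 is valid in March, giving March 12, 1869.
Counting back 338 days from March 12, 1869:
Going back 12 days from March 12, 1869 reaches the end of the previous month; 338 − 12 = 326 left.
February 1869 has 28 days (1869 is not a leap year): 326 − 28 = 298 left.
January 1869 has 31 days: 298 − 31 = 267 left.
December 1868 has 31 days: 267 − 31 = 236 left.
November 1868 has 30 days: 236 − 30 = 206 left.
October 1868 has 31 days: 206 − 31 = 175 left.
September 1868 has 30 days: 175 − 30 = 145 left.
August 1868 has 31 days: 145 − 31 = 114 left.
July 1868 has 31 days: 114 − 31 = 83 left.
June 1868 has 30 days: 83 − 30 = 53 left.
May 1868 has 31 days: 53 − 31 = 22 left.
April 1868 has 30 days; 30 − 22 = 8 → April 8, 1868.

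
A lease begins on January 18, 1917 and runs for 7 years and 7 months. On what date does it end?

August 18, 1924

Adding 7 years and 7 months from January 18, 1917.
+7 years → 1924; month 1 + 7 = 8 → August 1924.
Day 18 is valid in August, giving August 18, 1924.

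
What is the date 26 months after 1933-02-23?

Adding 26 months from February 23, 1933.
month 2 + 26 = 28, which is month 4 of year 1935 → April 1935.
Day 23 is valid in April, giving April 23, 1935.

April 23, 1935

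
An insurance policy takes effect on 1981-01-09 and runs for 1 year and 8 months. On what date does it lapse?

September 9, 1982

Adding 1 year and 8 months from January 9, 1981.
+1 year → 1982; month 1 + 8 = 9 → September 1982.
Day 9 is valid in September, giving September 9, 1982.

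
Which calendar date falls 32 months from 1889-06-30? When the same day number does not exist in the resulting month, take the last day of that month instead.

February 29, 1892

Counting forward 32 months from June 30, 1889.
month 6 + 32 = 38, which is month 2 of year 1892 → February 1892.
February 1892 has only 29 days (1892 is a leap year — relevant if February), and the start was day 30, so the date clamps to February 29, 1892.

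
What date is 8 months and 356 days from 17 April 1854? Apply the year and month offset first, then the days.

December 8, 1855

Counting forward 8 months and 356 days from April 17, 1854: first the month/year part, then the days.
month 4 + 8 = 12 → December 1854.
Day 17 is valid in December, giving December 17, 1854.
Now add 356 days from December 17, 1854.
December has 31 days, so 31 − 17 = 14 days remain after December 17, 1854; 356 − 14 = 342 left.
January 1855 has 31 days: 342 − 31 = 311 left.
February 1855 has 28 days (1855 is not a leap year): 311 − 28 = 283 left.
March 1855 has 31 days: 283 − 31 = 252 left.
April 1855 has 30 days: 252 − 30 = 222 left.
May 1855 has 31 days: 222 − 31 = 191 left.
June 1855 has 30 days: 191 − 30 = 161 left.
July 1855 has 31 days: 161 − 31 = 130 left.
August 1855 has 31 days: 130 − 31 = 99 left.
September 1855 has 30 days: 99 − 30 = 69 left.
October 1855 has 31 days: 69 − 31 = 38 left.
November 1855 has 30 days: 38 − 30 = 8 left.
8 days into December 1855 → December 8, 1855.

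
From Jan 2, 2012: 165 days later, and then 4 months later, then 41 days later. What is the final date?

Advancing 165 days from January 2, 2012:
January has 31 days, so 31 − 2 = 29 days remain after January 2, 2012; 165 − 29 = 136 left.
February 2012 has 29 days (2012 is a leap year): 136 − 29 = 107 left.
March 2012 has 31 days: 107 − 31 = 76 left.
April 2012 has 30 days: 76 − 30 = 46 left.
May 2012 has 31 days: 46 − 31 = 15 left.
15 days into June 2012 → June 15, 2012.
Adding 4 months from June 15, 2012:
month 6 + 4 = 10 → October 2012.
Day 15 is valid in October, giving October 15, 2012.
Advancing 41 days from October 15, 2012:
October has 31 days, so 31 − 15 = 16 days remain after October 15, 2012; 41 − 16 = 25 left.
25 days into November 2012 → November 25, 2012.

November 25, 2012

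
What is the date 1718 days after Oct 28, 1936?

July 12, 1941

Adding 1718 days from October 28, 1936.
October has 31 days, so 31 − 28 = 3 days remain after October 28, 1936; 1718 − 3 = 1715 left.
November 1936 has 30 days: 1715 − 30 = 1685 left.
December 1936 has 31 days: 1685 − 31 = 1654 left.
January 1937 has 31 days: 1654 − 31 = 1623 left.
February 1937 has 28 days (1937 is not a leap year): 1623 − 28 = 1595 left.
March 1937 has 31 days: 1595 − 31 = 1564 left.
April 1937 has 30 days: 1564 − 30 = 1534 left.
May 1937 has 31 days: 1534 − 31 = 1503 left.
June 1937 has 30 days: 1503 − 30 = 1473 left.
July 1937 has 31 days: 1473 − 31 = 1442 left.
August 1937 has 31 days: 1442 − 31 = 1411 left.
September 1937 has 30 days: 1411 − 30 = 1381 left.
October 1937 has 31 days: 1381 − 31 = 1350 left.
November 1937 has 30 days: 1350 − 30 = 1320 left.
December 1937 has 31 days: 1320 − 31 = 1289 left.
January 1938 has 31 days: 1289 − 31 = 1258 left.
February 1938 has 28 days (1938 is not a leap year): 1258 − 28 = 1230 left.
March 1938 has 31 days: 1230 − 31 = 1199 left.
April 1938 has 30 days: 1199 − 30 = 1169 left.
May 1938 has 31 days: 1169 − 31 = 1138 left.
June 1938 has 30 days: 1138 − 30 = 1108 left.
July 1938 has 31 days: 1108 − 31 = 1077 left.
August 1938 has 31 days: 1077 − 31 = 1046 left.
September 1938 has 30 days: 1046 − 30 = 1016 left.
October 1938 has 31 days: 1016 − 31 = 985 left.
November 1938 has 30 days: 985 − 30 = 955 left.
December 1938 has 31 days: 955 − 31 = 924 left.
January 1939 has 31 days: 924 − 31 = 893 left.
February 1939 has 28 days (1939 is not a leap year): 893 − 28 = 865 left.
March 1939 has 31 days: 865 − 31 = 834 left.
April 1939 has 30 days: 834 − 30 = 804 left.
May 1939 has 31 days: 804 − 31 = 773 left.
June 1939 has 30 days: 773 − 30 = 743 left.
July 1939 has 31 days: 743 − 31 = 712 left.
August 1939 has 31 days: 712 − 31 = 681 left.
September 1939 has 30 days: 681 − 30 = 651 left.
October 1939 has 31 days: 651 − 31 = 620 left.
November 1939 has 30 days: 620 − 30 = 590 left.
December 1939 has 31 days: 590 − 31 = 559 left.
January 1940 has 31 days: 559 − 31 = 528 left.
February 1940 has 29 days (1940 is a leap year): 528 − 29 = 499 left.
March 1940 has 31 days: 499 − 31 = 468 left.
April 1940 has 30 days: 468 − 30 = 438 left.
May 1940 has 31 days: 438 − 31 = 407 left.
June 1940 has 30 days: 407 − 30 = 377 left.
July 1940 has 31 days: 377 − 31 = 346 left.
August 1940 has 31 days: 346 − 31 = 315 left.
September 1940 has 30 days: 315 − 30 = 285 left.
October 1940 has 31 days: 285 − 31 = 254 left.
November 1940 has 30 days: 254 − 30 = 224 left.
December 1940 has 31 days: 224 − 31 = 193 left.
January 1941 has 31 days: 193 − 31 = 162 left.
February 1941 has 28 days (1941 is not a leap year): 162 − 28 = 134 left.
March 1941 has 31 days: 134 − 31 = 103 left.
April 1941 has 30 days: 103 − 30 = 73 left.
May 1941 has 31 days: 73 − 31 = 42 left.
June 1941 has 30 days: 42 − 30 = 12 left.
12 days into July 1941 → July 12, 1941.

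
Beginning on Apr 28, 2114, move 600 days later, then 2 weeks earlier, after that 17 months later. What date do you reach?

May 5, 2117

Adding 600 days from April 28, 2114:
April has 30 days, so 30 − 28 = 2 days remain after April 28, 2114; 600 − 2 = 598 left.
May 2114 has 31 days: 598 − 31 = 567 left.
June 2114 has 30 days: 567 − 30 = 537 left.
July 2114 has 31 days: 537 − 31 = 506 left.
August 2114 has 31 days: 506 − 31 = 475 left.
September 2114 has 30 days: 475 − 30 = 445 left.
October 2114 has 31 days: 445 − 31 = 414 left.
November 2114 has 30 days: 414 − 30 = 384 left.
December 2114 has 31 days: 384 − 31 = 353 left.
January 2115 has 31 days: 353 − 31 = 322 left.
February 2115 has 28 days (2115 is not a leap year): 322 − 28 = 294 left.
March 2115 has 31 days: 294 − 31 = 263 left.
April 2115 has 30 days: 263 − 30 = 233 left.
May 2115 has 31 days: 233 − 31 = 202 left.
June 2115 has 30 days: 202 − 30 = 172 left.
July 2115 has 31 days: 172 − 31 = 141 left.
August 2115 has 31 days: 141 − 31 = 110 left.
September 2115 has 30 days: 110 − 30 = 80 left.
October 2115 has 31 days: 80 − 31 = 49 left.
November 2115 has 30 days: 49 − 30 = 19 left.
19 days into December 2115 → December 19, 2115.
Going back 2 weeks (= 14 days) from December 19, 2115:
19 − 14 = 5, still in December 2115.
Adding 17 months from December 5, 2115:
month 12 + 17 = 29, which is month 5 of year 2117 → May 2117.
Day 5 is valid in May, giving May 5, 2117.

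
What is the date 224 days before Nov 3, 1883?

March 24, 1883

Subtracting 224 days from November 3, 1883.
Going back 3 days from November 3, 1883 reaches the end of the previous month; 224 − 3 = 221 left.
October 1883 has 31 days: 221 − 31 = 190 left.
September 1883 has 30 days: 190 − 30 = 160 left.
August 1883 has 31 days: 160 − 31 = 129 left.
July 1883 has 31 days: 129 − 31 = 98 left.
June 1883 has 30 days: 98 − 30 = 68 left.
May 1883 has 31 days: 68 − 31 = 37 left.
April 1883 has 30 days: 37 − 30 = 7 left.
March 1883 has 31 days; 31 − 7 = 24 → March 24, 1883.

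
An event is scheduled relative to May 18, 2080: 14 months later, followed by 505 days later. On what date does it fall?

Adding 14 months from May 18, 2080:
month 5 + 14 = 19, which is month 7 of year 2081 → July 2081.
Day 18 is valid in July, giving July 18, 2081.
Counting forward 505 days from July 18, 2081:
July has 31 days, so 31 − 18 = 13 days remain after July 18, 2081; 505 − 13 = 492 left.
August 2081 has 31 days: 492 − 31 = 461 left.
September 2081 has 30 days: 461 − 30 = 431 left.
October 2081 has 31 days: 431 − 31 = 400 left.
November 2081 has 30 days: 400 − 30 = 370 left.
December 2081 has 31 days: 370 − 31 = 339 left.
January 2082 has 31 days: 339 − 31 = 308 left.
February 2082 has 28 days (2082 is not a leap year): 308 − 28 = 280 left.
March 2082 has 31 days: 280 − 31 = 249 left.
April 2082 has 30 days: 249 − 30 = 219 left.
May 2082 has 31 days: 219 − 31 = 188 left.
June 2082 has 30 days: 188 − 30 = 158 left.
July 2082 has 31 days: 158 − 31 = 127 left.
August 2082 has 31 days: 127 − 31 = 96 left.
September 2082 has 30 days: 96 − 30 = 66 left.
October 2082 has 31 days: 66 − 31 = 35 left.
November 2082 has 30 days: 35 − 30 = 5 left.
5 days into December 2082 → December 5, 2082.

December 5, 2082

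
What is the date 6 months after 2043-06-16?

December 16, 2043

Adding 6 months from June 16, 2043.
month 6 + 6 = 12 → December 2043.
Day 16 is valid in December, giving December 16, 2043.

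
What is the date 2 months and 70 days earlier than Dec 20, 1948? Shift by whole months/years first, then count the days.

August 11, 1948

Going back 2 months and 70 days from December 20, 1948: first the month/year part, then the days.
month 12 − 2 = 10 → October 1948.
Day 20 is valid in October, giving October 20, 1948.
Now subtract 70 days from October 20, 1948.
Going back 20 days from October 20, 1948 reaches the end of the previous month; 70 − 20 = 50 left.
September 1948 has 30 days: 50 − 30 = 20 left.
August 1948 has 31 days; 31 − 20 = 11 → August 11, 1948.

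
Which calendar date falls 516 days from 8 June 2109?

Counting forward 516 days from June 8, 2109.
June has 30 days, so 30 − 8 = 22 days remain after June 8, 2109; 516 − 22 = 494 left.
July 2109 has 31 days: 494 − 31 = 463 left.
August 2109 has 31 days: 463 − 31 = 432 left.
September 2109 has 30 days: 432 − 30 = 402 left.
October 2109 has 31 days: 402 − 31 = 371 left.
November 2109 has 30 days: 371 − 30 = 341 left.
December 2109 has 31 days: 341 − 31 = 310 left.
January 2110 has 31 days: 310 − 31 = 279 left.
February 2110 has 28 days (2110 is not a leap year): 279 − 28 = 251 left.
March 2110 has 31 days: 251 − 31 = 220 left.
April 2110 has 30 days: 220 − 30 = 190 left.
May 2110 has 31 days: 190 − 31 = 159 left.
June 2110 has 30 days: 159 − 30 = 129 left.
July 2110 has 31 days: 129 − 31 = 98 left.
August 2110 has 31 days: 98 − 31 = 67 left.
September 2110 has 30 days: 67 − 30 = 37 left.
October 2110 has 31 days: 37 − 31 = 6 left.
6 days into November 2110 → November 6, 2110.

November 6, 2110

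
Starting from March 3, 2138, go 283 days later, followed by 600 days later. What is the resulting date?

August 2, 2140

Adding 283 days from March 3, 2138:
March has 31 days, so 31 − 3 = 28 days remain after March 3, 2138; 283 − 28 = 255 left.
April 2138 has 30 days: 255 − 30 = 225 left.
May 2138 has 31 days: 225 − 31 = 194 left.
June 2138 has 30 days: 194 − 30 = 164 left.
July 2138 has 31 days: 164 − 31 = 133 left.
August 2138 has 31 days: 133 − 31 = 102 left.
September 2138 has 30 days: 102 − 30 = 72 left.
October 2138 has 31 days: 72 − 31 = 41 left.
November 2138 has 30 days: 41 − 30 = 11 left.
11 days into December 2138 → December 11, 2138.
Counting forward 600 days from December 11, 2138:
December has 31 days, so 31 − 11 = 20 days remain after December 11, 2138; 600 − 20 = 580 left.
January 2139 has 31 days: 580 − 31 = 549 left.
February 2139 has 28 days (2139 is not a leap year): 549 − 28 = 521 left.
March 2139 has 31 days: 521 − 31 = 490 left.
April 2139 has 30 days: 490 − 30 = 460 left.
May 2139 has 31 days: 460 − 31 = 429 left.
June 2139 has 30 days: 429 − 30 = 399 left.
July 2139 has 31 days: 399 − 31 = 368 left.
August 2139 has 31 days: 368 − 31 = 337 left.
September 2139 has 30 days: 337 − 30 = 307 left.
October 2139 has 31 days: 307 − 31 = 276 left.
November 2139 has 30 days: 276 − 30 = 246 left.
December 2139 has 31 days: 246 − 31 = 215 left.
January 2140 has 31 days: 215 − 31 = 184 left.
February 2140 has 29 days (2140 is a leap year): 184 − 29 = 155 left.
March 2140 has 31 days: 155 − 31 = 124 left.
April 2140 has 30 days: 124 − 30 = 94 left.
May 2140 has 31 days: 94 − 31 = 63 left.
June 2140 has 30 days: 63 − 30 = 33 left.
July 2140 has 31 days: 33 − 31 = 2 left.
2 days into August 2140 → August 2, 2140.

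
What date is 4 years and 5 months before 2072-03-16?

Counting back 4 years and 5 months from March 16, 2072.
-4 years → 2068; month 3 − 5 = -2, which is month 10 of year 2067 → October 2067.
Day 16 is valid in October, giving October 16, 2067.

October 16, 2067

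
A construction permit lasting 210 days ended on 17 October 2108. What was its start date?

Subtracting 210 days from October 17, 2108.
Going back 17 days from October 17, 2108 reaches the end of the previous month; 210 − 17 = 193 left.
September 2108 has 30 days: 193 − 30 = 163 left.
August 2108 has 31 days: 163 − 31 = 132 left.
July 2108 has 31 days: 132 − 31 = 101 left.
June 2108 has 30 days: 101 − 30 = 71 left.
May 2108 has 31 days: 71 − 31 = 40 left.
April 2108 has 30 days: 40 − 30 = 10 left.
March 2108 has 31 days; 31 − 10 = 21 → March 21, 2108.

March 21, 2108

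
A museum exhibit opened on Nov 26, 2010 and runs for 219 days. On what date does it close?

Advancing 219 days from November 26, 2010.
November has 30 days, so 30 − 26 = 4 days remain after November 26, 2010; 219 − 4 = 215 left.
December 2010 has 31 days: 215 − 31 = 184 left.
January 2011 has 31 days: 184 − 31 = 153 left.
February 2011 has 28 days (2011 is not a leap year): 153 − 28 = 125 left.
March 2011 has 31 days: 125 − 31 = 94 left.
April 2011 has 30 days: 94 − 30 = 64 left.
May 2011 has 31 days: 64 − 31 = 33 left.
June 2011 has 30 days: 33 − 30 = 3 left.
3 days into July 2011 → July 3, 2011.

July 3, 2011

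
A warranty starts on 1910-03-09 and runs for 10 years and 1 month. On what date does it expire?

Advancing 10 years and 1 month from March 9, 1910.
+10 years → 1920; month 3 + 1 = 4 → April 1920.
Day 9 is valid in April, giving April 9, 1920.

April 9, 1920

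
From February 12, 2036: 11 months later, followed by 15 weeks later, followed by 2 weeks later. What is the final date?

May 11, 2037

Counting forward 11 months from February 12, 2036:
month 2 + 11 = 13, which is month 1 of year 2037 → January 2037.
Day 12 is valid in January, giving January 12, 2037.
Adding 15 weeks (= 105 days) from January 12, 2037:
January has 31 days, so 31 − 12 = 19 days remain after January 12, 2037; 105 − 19 = 86 left.
February 2037 has 28 days (2037 is not a leap year): 86 − 28 = 58 left.
March 2037 has 31 days: 58 − 31 = 27 left.
27 days into April 2037 → April 27, 2037.
Counting forward 2 weeks (= 14 days) from April 27, 2037:
April has 30 days, so 30 − 27 = 3 days remain after April 27, 2037; 14 − 3 = 11 left.
11 days into May 2037 → May 11, 2037.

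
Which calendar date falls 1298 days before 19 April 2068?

September 29, 2064

Counting back 1298 days from April 19, 2068.
Going back 19 days from April 19, 2068 reaches the end of the previous month; 1298 − 19 = 1279 left.
March 2068 has 31 days: 1279 − 31 = 1248 left.
February 2068 has 29 days (2068 is a leap year): 1248 − 29 = 1219 left.
January 2068 has 31 days: 1219 − 31 = 1188 left.
December 2067 has 31 days: 1188 − 31 = 1157 left.
November 2067 has 30 days: 1157 − 30 = 1127 left.
October 2067 has 31 days: 1127 − 31 = 1096 left.
September 2067 has 30 days: 1096 − 30 = 1066 left.
August 2067 has 31 days: 1066 − 31 = 1035 left.
July 2067 has 31 days: 1035 − 31 = 1004 left.
June 2067 has 30 days: 1004 − 30 = 974 left.
May 2067 has 31 days: 974 − 31 = 943 left.
April 2067 has 30 days: 943 − 30 = 913 left.
March 2067 has 31 days: 913 − 31 = 882 left.
February 2067 has 28 days (2067 is not a leap year): 882 − 28 = 854 left.
January 2067 has 31 days: 854 − 31 = 823 left.
December 2066 has 31 days: 823 − 31 = 792 left.
November 2066 has 30 days: 792 − 30 = 762 left.
October 2066 has 31 days: 762 − 31 = 731 left.
September 2066 has 30 days: 731 − 30 = 701 left.
August 2066 has 31 days: 701 − 31 = 670 left.
July 2066 has 31 days: 670 − 31 = 639 left.
June 2066 has 30 days: 639 − 30 = 609 left.
May 2066 has 31 days: 609 − 31 = 578 left.
April 2066 has 30 days: 578 − 30 = 548 left.
March 2066 has 31 days: 548 − 31 = 517 left.
February 2066 has 28 days (2066 is not a leap year): 517 − 28 = 489 left.
January 2066 has 31 days: 489 − 31 = 458 left.
December 2065 has 31 days: 458 − 31 = 427 left.
November 2065 has 30 days: 427 − 30 = 397 left.
October 2065 has 31 days: 397 − 31 = 366 left.
September 2065 has 30 days: 366 − 30 = 336 left.
August 2065 has 31 days: 336 − 31 = 305 left.
July 2065 has 31 days: 305 − 31 = 274 left.
June 2065 has 30 days: 274 − 30 = 244 left.
May 2065 has 31 days: 244 − 31 = 213 left.
April 2065 has 30 days: 213 − 30 = 183 left.
March 2065 has 31 days: 183 − 31 = 152 left.
February 2065 has 28 days (2065 is not a leap year): 152 − 28 = 124 left.
January 2065 has 31 days: 124 − 31 = 93 left.
December 2064 has 31 days: 93 − 31 = 62 left.
November 2064 has 30 days: 62 − 30 = 32 left.
October 2064 has 31 days: 32 − 31 = 1 left.
September 2064 has 30 days; 30 − 1 = 29 → September 29, 2064.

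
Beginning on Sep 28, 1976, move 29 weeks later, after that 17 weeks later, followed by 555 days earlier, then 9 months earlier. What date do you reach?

May 8, 1975

Adding 29 weeks (= 203 days) from September 28, 1976:
September has 30 days, so 30 − 28 = 2 days remain after September 28, 1976; 203 − 2 = 201 left.
October 1976 has 31 days: 201 − 31 = 170 left.
November 1976 has 30 days: 170 − 30 = 140 left.
December 1976 has 31 days: 140 − 31 = 109 left.
January 1977 has 31 days: 109 − 31 = 78 left.
February 1977 has 28 days (1977 is not a leap year): 78 − 28 = 50 left.
March 1977 has 31 days: 50 − 31 = 19 left.
19 days into April 1977 → April 19, 1977.
Advancing 17 weeks (= 119 days) from April 19, 1977:
April has 30 days, so 30 − 19 = 11 days remain after April 19, 1977; 119 − 11 = 108 left.
May 1977 has 31 days: 108 − 31 = 77 left.
June 1977 has 30 days: 77 − 30 = 47 left.
July 1977 has 31 days: 47 − 31 = 16 left.
16 days into August 1977 → August 16, 1977.
Subtracting 555 days from August 16, 1977:
Going back 16 days from August 16, 1977 reaches the end of the previous month; 555 − 16 = 539 left.
July 1977 has 31 days: 539 − 31 = 508 left.
June 1977 has 30 days: 508 − 30 = 478 left.
May 1977 has 31 days: 478 − 31 = 447 left.
April 1977 has 30 days: 447 − 30 = 417 left.
March 1977 has 31 days: 417 − 31 = 386 left.
February 1977 has 28 days (1977 is not a leap year): 386 − 28 = 358 left.
January 1977 has 31 days: 358 − 31 = 327 left.
December 1976 has 31 days: 327 − 31 = 296 left.
November 1976 has 30 days: 296 − 30 = 266 left.
October 1976 has 31 days: 266 − 31 = 235 left.
September 1976 has 30 days: 235 − 30 = 205 left.
August 1976 has 31 days: 205 − 31 = 174 left.
July 1976 has 31 days: 174 − 31 = 143 left.
June 1976 has 30 days: 143 − 30 = 113 left.
May 1976 has 31 days: 113 − 31 = 82 left.
April 1976 has 30 days: 82 − 30 = 52 left.
March 1976 has 31 days: 52 − 31 = 21 left.
February 1976 has 29 days; 29 − 21 = 8 → February 8, 1976.
Counting back 9 months from February 8, 1976:
month 2 − 9 = -7, which is month 5 of year 1975 → May 1975.
Day 8 is valid in May, giving May 8, 1975.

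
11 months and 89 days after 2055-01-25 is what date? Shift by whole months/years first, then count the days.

March 23, 2056

Adding 11 months and 89 days from January 25, 2055: first the month/year part, then the days.
month 1 + 11 = 12 → December 2055.
Day 25 is valid in December, giving December 25, 2055.
Now add 89 days from December 25, 2055.
December has 31 days, so 31 − 25 = 6 days remain after December 25, 2055; 89 − 6 = 83 left.
January 2056 has 31 days: 83 − 31 = 52 left.
February 2056 has 29 days (2056 is a leap year): 52 − 29 = 23 left.
23 days into March 2056 → March 23, 2056.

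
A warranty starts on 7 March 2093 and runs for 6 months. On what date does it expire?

September 7, 2093

Advancing 6 months from March 7, 2093.
month 3 + 6 = 9 → September 2093.
Day 7 is valid in September, giving September 7, 2093.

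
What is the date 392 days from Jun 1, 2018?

June 28, 2019

Counting forward 392 days from June 1, 2018.
June has 30 days, so 30 − 1 = 29 days remain after June 1, 2018; 392 − 29 = 363 left.
July 2018 has 31 days: 363 − 31 = 332 left.
August 2018 has 31 days: 332 − 31 = 301 left.
September 2018 has 30 days: 301 − 30 = 271 left.
October 2018 has 31 days: 271 − 31 = 240 left.
November 2018 has 30 days: 240 − 30 = 210 left.
December 2018 has 31 days: 210 − 31 = 179 left.
January 2019 has 31 days: 179 − 31 = 148 left.
February 2019 has 28 days (2019 is not a leap year): 148 − 28 = 120 left.
March 2019 has 31 days: 120 − 31 = 89 left.
April 2019 has 30 days: 89 − 30 = 59 left.
May 2019 has 31 days: 59 − 31 = 28 left.
28 days into June 2019 → June 28, 2019.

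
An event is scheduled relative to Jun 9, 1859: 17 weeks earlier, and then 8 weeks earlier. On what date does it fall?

December 16, 1858

Subtracting 17 weeks (= 119 days) from June 9, 1859:
Going back 9 days from June 9, 1859 reaches the end of the previous month; 119 − 9 = 110 left.
May 1859 has 31 days: 110 − 31 = 79 left.
April 1859 has 30 days: 79 − 30 = 49 left.
March 1859 has 31 days: 49 − 31 = 18 left.
February 1859 has 28 days; 28 − 18 = 10 → February 10, 1859.
Counting back 8 weeks (= 56 days) from February 10, 1859:
Going back 10 days from February 10, 1859 reaches the end of the previous month; 56 − 10 = 46 left.
January 1859 has 31 days: 46 − 31 = 15 left.
December 1858 has 31 days; 31 − 15 = 16 → December 16, 1858.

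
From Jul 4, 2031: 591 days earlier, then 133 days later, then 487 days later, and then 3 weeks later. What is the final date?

Going back 591 days from July 4, 2031:
Going back 4 days from July 4, 2031 reaches the end of the previous month; 591 − 4 = 587 left.
June 2031 has 30 days: 587 − 30 = 557 left.
May 2031 has 31 days: 557 − 31 = 526 left.
April 2031 has 30 days: 526 − 30 = 496 left.
March 2031 has 31 days: 496 − 31 = 465 left.
February 2031 has 28 days (2031 is not a leap year): 465 − 28 = 437 left.
January 2031 has 31 days: 437 − 31 = 406 left.
December 2030 has 31 days: 406 − 31 = 375 left.
November 2030 has 30 days: 375 − 30 = 345 left.
October 2030 has 31 days: 345 − 31 = 314 left.
September 2030 has 30 days: 314 − 30 = 284 left.
August 2030 has 31 days: 284 − 31 = 253 left.
July 2030 has 31 days: 253 − 31 = 222 left.
June 2030 has 30 days: 222 − 30 = 192 left.
May 2030 has 31 days: 192 − 31 = 161 left.
April 2030 has 30 days: 161 − 30 = 131 left.
March 2030 has 31 days: 131 − 31 = 100 left.
February 2030 has 28 days (2030 is not a leap year): 100 − 28 = 72 left.
January 2030 has 31 days: 72 − 31 = 41 left.
December 2029 has 31 days: 41 − 31 = 10 left.
November 2029 has 30 days; 30 − 10 = 20 → November 20, 2029.
Adding 133 days from November 20, 2029:
November has 30 days, so 30 − 20 = 10 days remain after November 20, 2029; 133 − 10 = 123 left.
December 2029 has 31 days: 123 − 31 = 92 left.
January 2030 has 31 days: 92 − 31 = 61 left.
February 2030 has 28 days (2030 is not a leap year): 61 − 28 = 33 left.
March 2030 has 31 days: 33 − 31 = 2 left.
2 days into April 2030 → April 2, 2030.
Advancing 487 days from April 2, 2030:
April has 30 days, so 30 − 2 = 28 days remain after April 2, 2030; 487 − 28 = 459 left.
May 2030 has 31 days: 459 − 31 = 428 left.
June 2030 has 30 days: 428 − 30 = 398 left.
July 2030 has 31 days: 398 − 31 = 367 left.
August 2030 has 31 days: 367 − 31 = 336 left.
September 2030 has 30 days: 336 − 30 = 306 left.
October 2030 has 31 days: 306 − 31 = 275 left.
November 2030 has 30 days: 275 − 30 = 245 left.
December 2030 has 31 days: 245 − 31 = 214 left.
January 2031 has 31 days: 214 − 31 = 183 left.
February 2031 has 28 days (2031 is not a leap year): 183 − 28 = 155 left.
March 2031 has 31 days: 155 − 31 = 124 left.
April 2031 has 30 days: 124 − 30 = 94 left.
May 2031 has 31 days: 94 − 31 = 63 left.
June 2031 has 30 days: 63 − 30 = 33 left.
July 2031 has 31 days: 33 − 31 = 2 left.
2 days into August 2031 → August 2, 2031.
Advancing 3 weeks (= 21 days) from August 2, 2031:
August has 31 days; 2 + 21 = 23, still in August.

August 23, 2031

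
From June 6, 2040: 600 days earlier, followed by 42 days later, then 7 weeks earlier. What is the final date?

October 8, 2038

Going back 600 days from June 6, 2040:
Going back 6 days from June 6, 2040 reaches the end of the previous month; 600 − 6 = 594 left.
May 2040 has 31 days: 594 − 31 = 563 left.
April 2040 has 30 days: 563 − 30 = 533 left.
March 2040 has 31 days: 533 − 31 = 502 left.
February 2040 has 29 days (2040 is a leap year): 502 − 29 = 473 left.
January 2040 has 31 days: 473 − 31 = 442 left.
December 2039 has 31 days: 442 − 31 = 411 left.
November 2039 has 30 days: 411 − 30 = 381 left.
October 2039 has 31 days: 381 − 31 = 350 left.
September 2039 has 30 days: 350 − 30 = 320 left.
August 2039 has 31 days: 320 − 31 = 289 left.
July 2039 has 31 days: 289 − 31 = 258 left.
June 2039 has 30 days: 258 − 30 = 228 left.
May 2039 has 31 days: 228 − 31 = 197 left.
April 2039 has 30 days: 197 − 30 = 167 left.
March 2039 has 31 days: 167 − 31 = 136 left.
February 2039 has 28 days (2039 is not a leap year): 136 − 28 = 108 left.
January 2039 has 31 days: 108 − 31 = 77 left.
December 2038 has 31 days: 77 − 31 = 46 left.
November 2038 has 30 days: 46 − 30 = 16 left.
October 2038 has 31 days; 31 − 16 = 15 → October 15, 2038.
Adding 42 days from October 15, 2038:
October has 31 days, so 31 − 15 = 16 days remain after October 15, 2038; 42 − 16 = 26 left.
26 days into November 2038 → November 26, 2038.
Subtracting 7 weeks (= 49 days) from November 26, 2038:
Going back 26 days from November 26, 2038 reaches the end of the previous month; 49 − 26 = 23 left.
October 2038 has 31 days; 31 − 23 = 8 → October 8, 2038.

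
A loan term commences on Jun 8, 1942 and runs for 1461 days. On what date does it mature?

Adding 1461 days from June 8, 1942.
June has 30 days, so 30 − 8 = 22 days remain after June 8, 1942; 1461 − 22 = 1439 left.
July 1942 has 31 days: 1439 − 31 = 1408 left.
August 1942 has 31 days: 1408 − 31 = 1377 left.
September 1942 has 30 days: 1377 − 30 = 1347 left.
October 1942 has 31 days: 1347 − 31 = 1316 left.
November 1942 has 30 days: 1316 − 30 = 1286 left.
December 1942 has 31 days: 1286 − 31 = 1255 left.
January 1943 has 31 days: 1255 − 31 = 1224 left.
February 1943 has 28 days (1943 is not a leap year): 1224 − 28 = 1196 left.
March 1943 has 31 days: 1196 − 31 = 1165 left.
April 1943 has 30 days: 1165 − 30 = 1135 left.
May 1943 has 31 days: 1135 − 31 = 1104 left.
June 1943 has 30 days: 1104 − 30 = 1074 left.
July 1943 has 31 days: 1074 − 31 = 1043 left.
August 1943 has 31 days: 1043 − 31 = 1012 left.
September 1943 has 30 days: 1012 − 30 = 982 left.
October 1943 has 31 days: 982 − 31 = 951 left.
November 1943 has 30 days: 951 − 30 = 921 left.
December 1943 has 31 days: 921 − 31 = 890 left.
January 1944 has 31 days: 890 − 31 = 859 left.
February 1944 has 29 days (1944 is a leap year): 859 − 29 = 830 left.
March 1944 has 31 days: 830 − 31 = 799 left.
April 1944 has 30 days: 799 − 30 = 769 left.
May 1944 has 31 days: 769 − 31 = 738 left.
June 1944 has 30 days: 738 − 30 = 708 left.
July 1944 has 31 days: 708 − 31 = 677 left.
August 1944 has 31 days: 677 − 31 = 646 left.
September 1944 has 30 days: 646 − 30 = 616 left.
October 1944 has 31 days: 616 − 31 = 585 left.
November 1944 has 30 days: 585 − 30 = 555 left.
December 1944 has 31 days: 555 − 31 = 524 left.
January 1945 has 31 days: 524 − 31 = 493 left.
February 1945 has 28 days (1945 is not a leap year): 493 − 28 = 465 left.
March 1945 has 31 days: 465 − 31 = 434 left.
April 1945 has 30 days: 434 − 30 = 404 left.
May 1945 has 31 days: 404 − 31 = 373 left.
June 1945 has 30 days: 373 − 30 = 343 left.
July 1945 has 31 days: 343 − 31 = 312 left.
August 1945 has 31 days: 312 − 31 = 281 left.
September 1945 has 30 days: 281 − 30 = 251 left.
October 1945 has 31 days: 251 − 31 = 220 left.
November 1945 has 30 days: 220 − 30 = 190 left.
December 1945 has 31 days: 190 − 31 = 159 left.
January 1946 has 31 days: 159 − 31 = 128 left.
February 1946 has 28 days (1946 is not a leap year): 128 − 28 = 100 left.
March 1946 has 31 days: 100 − 31 = 69 left.
April 1946 has 30 days: 69 − 30 = 39 left.
May 1946 has 31 days: 39 − 31 = 8 left.
8 days into June 1946 → June 8, 1946.

June 8, 1946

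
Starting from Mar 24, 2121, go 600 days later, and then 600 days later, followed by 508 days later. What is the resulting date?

Advancing 600 days from March 24, 2121:
March has 31 days, so 31 − 24 = 7 days remain after March 24, 2121; 600 − 7 = 593 left.
April 2121 has 30 days: 593 − 30 = 563 left.
May 2121 has 31 days: 563 − 31 = 532 left.
June 2121 has 30 days: 532 − 30 = 502 left.
July 2121 has 31 days: 502 − 31 = 471 left.
August 2121 has 31 days: 471 − 31 = 440 left.
September 2121 has 30 days: 440 − 30 = 410 left.
October 2121 has 31 days: 410 − 31 = 379 left.
November 2121 has 30 days: 379 − 30 = 349 left.
December 2121 has 31 days: 349 − 31 = 318 left.
January 2122 has 31 days: 318 − 31 = 287 left.
February 2122 has 28 days (2122 is not a leap year): 287 − 28 = 259 left.
March 2122 has 31 days: 259 − 31 = 228 left.
April 2122 has 30 days: 228 − 30 = 198 left.
May 2122 has 31 days: 198 − 31 = 167 left.
June 2122 has 30 days: 167 − 30 = 137 left.
July 2122 has 31 days: 137 − 31 = 106 left.
August 2122 has 31 days: 106 − 31 = 75 left.
September 2122 has 30 days: 75 − 30 = 45 left.
October 2122 has 31 days: 45 − 31 = 14 left.
14 days into November 2122 → November 14, 2122.
Adding 600 days from November 14, 2122:
November has 30 days, so 30 − 14 = 16 days remain after November 14, 2122; 600 − 16 = 584 left.
December 2122 has 31 days: 584 − 31 = 553 left.
January 2123 has 31 days: 553 − 31 = 522 left.
February 2123 has 28 days (2123 is not a leap year): 522 − 28 = 494 left.
March 2123 has 31 days: 494 − 31 = 463 left.
April 2123 has 30 days: 463 − 30 = 433 left.
May 2123 has 31 days: 433 − 31 = 402 left.
June 2123 has 30 days: 402 − 30 = 372 left.
July 2123 has 31 days: 372 − 31 = 341 left.
August 2123 has 31 days: 341 − 31 = 310 left.
September 2123 has 30 days: 310 − 30 = 280 left.
October 2123 has 31 days: 280 − 31 = 249 left.
November 2123 has 30 days: 249 − 30 = 219 left.
December 2123 has 31 days: 219 − 31 = 188 left.
January 2124 has 31 days: 188 − 31 = 157 left.
February 2124 has 29 days (2124 is a leap year): 157 − 29 = 128 left.
March 2124 has 31 days: 128 − 31 = 97 left.
April 2124 has 30 days: 97 − 30 = 67 left.
May 2124 has 31 days: 67 − 31 = 36 left.
June 2124 has 30 days: 36 − 30 = 6 left.
6 days into July 2124 → July 6, 2124.
Counting forward 508 days from July 6, 2124:
July has 31 days, so 31 − 6 = 25 days remain after July 6, 2124; 508 − 25 = 483 left.
August 2124 has 31 days: 483 − 31 = 452 left.
September 2124 has 30 days: 452 − 30 = 422 left.
October 2124 has 31 days: 422 − 31 = 391 left.
November 2124 has 30 days: 391 − 30 = 361 left.
December 2124 has 31 days: 361 − 31 = 330 left.
January 2125 has 31 days: 330 − 31 = 299 left.
February 2125 has 28 days (2125 is not a leap year): 299 − 28 = 271 left.
March 2125 has 31 days: 271 − 31 = 240 left.
April 2125 has 30 days: 240 − 30 = 210 left.
May 2125 has 31 days: 210 − 31 = 179 left.
June 2125 has 30 days: 179 − 30 = 149 left.
July 2125 has 31 days: 149 − 31 = 118 left.
August 2125 has 31 days: 118 − 31 = 87 left.
September 2125 has 30 days: 87 − 30 = 57 left.
October 2125 has 31 days: 57 − 31 = 26 left.
26 days into November 2125 → November 26, 2125.

November 26, 2125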